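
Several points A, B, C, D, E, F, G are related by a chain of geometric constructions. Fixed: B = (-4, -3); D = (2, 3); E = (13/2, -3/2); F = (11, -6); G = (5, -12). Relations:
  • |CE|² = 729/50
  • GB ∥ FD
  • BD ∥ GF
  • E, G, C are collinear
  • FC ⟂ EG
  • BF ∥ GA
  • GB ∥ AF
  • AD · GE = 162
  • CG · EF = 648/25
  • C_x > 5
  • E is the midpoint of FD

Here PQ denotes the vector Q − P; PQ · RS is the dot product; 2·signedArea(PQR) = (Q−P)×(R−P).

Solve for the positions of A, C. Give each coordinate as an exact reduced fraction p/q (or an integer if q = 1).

A = (20, -15)
C = (149/25, -132/25)

1. A_x = 20  [GB ∥ AF ∩ BF ∥ GA]
2. A_y = -15  [GB ∥ AF ∩ BF ∥ GA]
   → A = (20, -15)
3. C_x = 149/25  [E, G, C are collinear ∩ FC ⟂ EG]
4. C_y = -132/25  [E, G, C are collinear ∩ FC ⟂ EG]
   → C = (149/25, -132/25)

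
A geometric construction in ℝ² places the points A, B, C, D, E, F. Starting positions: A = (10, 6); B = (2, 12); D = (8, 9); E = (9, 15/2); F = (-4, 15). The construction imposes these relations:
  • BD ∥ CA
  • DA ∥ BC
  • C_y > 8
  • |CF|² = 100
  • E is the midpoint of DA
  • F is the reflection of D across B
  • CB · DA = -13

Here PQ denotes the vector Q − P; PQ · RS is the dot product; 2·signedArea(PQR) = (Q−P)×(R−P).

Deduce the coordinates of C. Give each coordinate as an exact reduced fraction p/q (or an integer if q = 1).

C = (4, 9)

1. C_x = 4  [BD ∥ CA ∩ DA ∥ BC]
2. C_y = 9  [BD ∥ CA ∩ DA ∥ BC]
   → C = (4, 9)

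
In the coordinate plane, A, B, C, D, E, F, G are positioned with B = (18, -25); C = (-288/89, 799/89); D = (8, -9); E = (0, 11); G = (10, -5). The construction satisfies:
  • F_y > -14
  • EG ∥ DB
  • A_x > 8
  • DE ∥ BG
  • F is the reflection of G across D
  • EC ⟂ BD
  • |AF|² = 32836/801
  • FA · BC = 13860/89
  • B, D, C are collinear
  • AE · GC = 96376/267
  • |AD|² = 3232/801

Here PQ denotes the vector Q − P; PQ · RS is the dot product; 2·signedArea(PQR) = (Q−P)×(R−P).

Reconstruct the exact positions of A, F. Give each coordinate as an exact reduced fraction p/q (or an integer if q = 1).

A = (2204/267, -1871/267)
F = (6, -13)

1. A_x = 2204/267  [line 1178/89·x + -1244/89·y + -55324/267 = 0 ∩ |AD|² = 3232/801]
2. A_y = -1871/267  [line 1178/89·x + -1244/89·y + -55324/267 = 0 ∩ |AD|² = 3232/801]
   → A = (2204/267, -1871/267)
3. F_x = 6  [F is the reflection of G across D]
4. F_y = -13  [F is the reflection of G across D]
   → F = (6, -13)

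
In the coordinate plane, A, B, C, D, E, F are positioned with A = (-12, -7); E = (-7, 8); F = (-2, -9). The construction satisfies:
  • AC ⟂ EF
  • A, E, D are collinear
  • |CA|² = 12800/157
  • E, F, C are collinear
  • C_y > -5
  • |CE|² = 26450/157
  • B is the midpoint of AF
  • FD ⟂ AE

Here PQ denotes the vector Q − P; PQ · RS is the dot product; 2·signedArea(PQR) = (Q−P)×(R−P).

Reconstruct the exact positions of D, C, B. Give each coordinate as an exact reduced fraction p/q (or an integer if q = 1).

1. D_x = -58/5  [A, E, D are collinear ∩ FD ⟂ AE]
2. D_y = -29/5  [A, E, D are collinear ∩ FD ⟂ AE]
   → D = (-58/5, -29/5)
3. C_x = -524/157  [E, F, C are collinear ∩ AC ⟂ EF]
4. C_y = -699/157  [E, F, C are collinear ∩ AC ⟂ EF]
   → C = (-524/157, -699/157)
5. B_x = -7  [B is the midpoint of AF]
6. B_y = -8  [B is the midpoint of AF]
   → B = (-7, -8)

B = (-7, -8)
C = (-524/157, -699/157)
D = (-58/5, -29/5)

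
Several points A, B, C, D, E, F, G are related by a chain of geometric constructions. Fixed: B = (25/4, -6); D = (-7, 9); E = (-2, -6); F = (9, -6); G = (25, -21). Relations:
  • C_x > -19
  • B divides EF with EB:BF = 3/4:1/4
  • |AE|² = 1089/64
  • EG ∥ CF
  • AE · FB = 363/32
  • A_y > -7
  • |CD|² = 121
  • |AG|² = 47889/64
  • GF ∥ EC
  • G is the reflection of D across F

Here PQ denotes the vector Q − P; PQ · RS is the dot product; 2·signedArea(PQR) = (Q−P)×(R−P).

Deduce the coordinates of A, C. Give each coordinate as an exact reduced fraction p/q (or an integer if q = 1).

A = (17/8, -6)
C = (-18, 9)

1. A_x = 17/8  [AE · FB = 363/32]
2. A_y = -6  [|AG|² = 47889/64]
   → A = (17/8, -6)
3. C_x = -18  [EG ∥ CF ∩ GF ∥ EC]
4. C_y = 9  [EG ∥ CF ∩ GF ∥ EC]
   → C = (-18, 9)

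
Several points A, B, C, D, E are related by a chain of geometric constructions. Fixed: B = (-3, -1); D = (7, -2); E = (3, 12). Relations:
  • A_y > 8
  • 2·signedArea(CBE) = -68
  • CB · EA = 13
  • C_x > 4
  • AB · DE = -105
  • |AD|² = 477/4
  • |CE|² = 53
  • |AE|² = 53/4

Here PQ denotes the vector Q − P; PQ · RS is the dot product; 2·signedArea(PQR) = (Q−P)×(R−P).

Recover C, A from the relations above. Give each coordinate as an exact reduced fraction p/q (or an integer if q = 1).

A = (4, 17/2)
C = (5, 5)

1. A_x = 4  [line 4·x + -14·y + 103 = 0 ∩ |AE|² = 53/4]
2. A_y = 17/2  [line 4·x + -14·y + 103 = 0 ∩ |AE|² = 53/4]
   → A = (4, 17/2)
3. C_x = 5  [2·signedArea(CBE) = -68 ∩ CB · EA = 13]
4. C_y = 5  [2·signedArea(CBE) = -68 ∩ CB · EA = 13]
   → C = (5, 5)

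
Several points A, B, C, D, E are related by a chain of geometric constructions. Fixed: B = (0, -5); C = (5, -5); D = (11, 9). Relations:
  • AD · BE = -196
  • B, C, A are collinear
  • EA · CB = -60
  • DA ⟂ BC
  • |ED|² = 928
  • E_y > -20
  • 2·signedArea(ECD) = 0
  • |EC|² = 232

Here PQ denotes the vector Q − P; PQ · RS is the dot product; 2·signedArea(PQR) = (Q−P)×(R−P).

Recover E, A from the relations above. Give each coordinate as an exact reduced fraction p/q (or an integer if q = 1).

A = (11, -5)
E = (-1, -19)

1. A_x = 11  [B, C, A are collinear ∩ DA ⟂ BC]
2. A_y = -5  [B, C, A are collinear ∩ DA ⟂ BC]
   → A = (11, -5)
3. E_x = -1  [2·signedArea(ECD) = 0 ∩ EA · CB = -60]
4. E_y = -19  [2·signedArea(ECD) = 0 ∩ EA · CB = -60]
   → E = (-1, -19)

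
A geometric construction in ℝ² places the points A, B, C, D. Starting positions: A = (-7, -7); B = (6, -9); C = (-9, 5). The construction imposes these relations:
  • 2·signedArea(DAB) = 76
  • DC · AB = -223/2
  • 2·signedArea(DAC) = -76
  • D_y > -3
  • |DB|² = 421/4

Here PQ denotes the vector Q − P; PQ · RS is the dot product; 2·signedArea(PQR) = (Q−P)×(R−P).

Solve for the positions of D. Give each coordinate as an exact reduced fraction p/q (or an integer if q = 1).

D = (-3/2, -2)

1. D_x = -3/2  [2·signedArea(DAB) = 76 ∩ DC · AB = -223/2]
2. D_y = -2  [2·signedArea(DAB) = 76 ∩ DC · AB = -223/2]
   → D = (-3/2, -2)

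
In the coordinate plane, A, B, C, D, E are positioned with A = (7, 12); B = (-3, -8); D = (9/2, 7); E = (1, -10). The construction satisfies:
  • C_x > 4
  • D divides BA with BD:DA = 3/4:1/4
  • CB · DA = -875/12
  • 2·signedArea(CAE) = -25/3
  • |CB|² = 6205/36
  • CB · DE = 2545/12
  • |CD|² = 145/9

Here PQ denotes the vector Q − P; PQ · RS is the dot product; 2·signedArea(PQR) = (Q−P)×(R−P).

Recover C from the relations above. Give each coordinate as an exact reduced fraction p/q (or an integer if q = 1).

1. C_x = 25/6  [CB · DA = -875/12 ∩ CB · DE = 2545/12]
2. C_y = 3  [CB · DA = -875/12 ∩ CB · DE = 2545/12]
   → C = (25/6, 3)

C = (25/6, 3)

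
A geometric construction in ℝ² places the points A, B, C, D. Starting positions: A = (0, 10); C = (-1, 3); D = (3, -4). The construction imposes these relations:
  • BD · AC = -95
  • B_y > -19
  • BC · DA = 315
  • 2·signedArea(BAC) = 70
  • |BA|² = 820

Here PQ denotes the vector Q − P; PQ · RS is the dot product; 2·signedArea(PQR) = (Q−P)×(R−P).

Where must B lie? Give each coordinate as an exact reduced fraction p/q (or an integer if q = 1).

B = (6, -18)

1. B_x = 6  [2·signedArea(BAC) = 70 ∩ BD · AC = -95]
2. B_y = -18  [2·signedArea(BAC) = 70 ∩ BD · AC = -95]
   → B = (6, -18)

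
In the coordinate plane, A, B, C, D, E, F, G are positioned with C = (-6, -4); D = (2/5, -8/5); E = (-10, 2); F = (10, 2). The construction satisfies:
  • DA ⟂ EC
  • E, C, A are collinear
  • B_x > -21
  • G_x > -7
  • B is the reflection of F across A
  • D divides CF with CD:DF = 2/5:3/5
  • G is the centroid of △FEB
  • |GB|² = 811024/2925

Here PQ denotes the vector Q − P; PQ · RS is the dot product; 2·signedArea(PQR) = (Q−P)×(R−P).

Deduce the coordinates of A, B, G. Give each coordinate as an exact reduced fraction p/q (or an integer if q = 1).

1. A_x = -334/65  [E, C, A are collinear ∩ DA ⟂ EC]
2. A_y = -344/65  [E, C, A are collinear ∩ DA ⟂ EC]
   → A = (-334/65, -344/65)
3. B_x = -1318/65  [B is the reflection of F across A]
4. B_y = -818/65  [B is the reflection of F across A]
   → B = (-1318/65, -818/65)
5. G_x = -1318/195  [G is the centroid of △FEB]
6. G_y = -186/65  [G is the centroid of △FEB]
   → G = (-1318/195, -186/65)

A = (-334/65, -344/65)
B = (-1318/65, -818/65)
G = (-1318/195, -186/65)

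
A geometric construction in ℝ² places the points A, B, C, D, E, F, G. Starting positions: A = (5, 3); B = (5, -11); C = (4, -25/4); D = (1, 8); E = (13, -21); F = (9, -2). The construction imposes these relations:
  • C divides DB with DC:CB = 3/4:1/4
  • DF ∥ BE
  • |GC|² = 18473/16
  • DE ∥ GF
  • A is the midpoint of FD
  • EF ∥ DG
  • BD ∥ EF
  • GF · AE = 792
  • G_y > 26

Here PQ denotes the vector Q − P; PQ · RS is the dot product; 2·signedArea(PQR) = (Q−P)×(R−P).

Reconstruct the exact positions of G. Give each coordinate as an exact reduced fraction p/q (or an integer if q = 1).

G = (-3, 27)

1. G_x = -3  [DE ∥ GF ∩ EF ∥ DG]
2. G_y = 27  [DE ∥ GF ∩ EF ∥ DG]
   → G = (-3, 27)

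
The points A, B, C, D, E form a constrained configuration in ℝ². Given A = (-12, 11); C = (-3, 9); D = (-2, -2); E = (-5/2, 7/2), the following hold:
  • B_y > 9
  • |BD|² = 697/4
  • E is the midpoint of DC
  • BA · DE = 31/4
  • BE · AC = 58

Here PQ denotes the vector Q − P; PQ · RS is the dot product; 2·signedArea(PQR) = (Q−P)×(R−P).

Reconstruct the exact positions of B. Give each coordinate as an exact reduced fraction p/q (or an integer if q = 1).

1. B_x = -15/2  [BA · DE = 31/4 ∩ BE · AC = 58]
2. B_y = 10  [BA · DE = 31/4 ∩ BE · AC = 58]
   → B = (-15/2, 10)

B = (-15/2, 10)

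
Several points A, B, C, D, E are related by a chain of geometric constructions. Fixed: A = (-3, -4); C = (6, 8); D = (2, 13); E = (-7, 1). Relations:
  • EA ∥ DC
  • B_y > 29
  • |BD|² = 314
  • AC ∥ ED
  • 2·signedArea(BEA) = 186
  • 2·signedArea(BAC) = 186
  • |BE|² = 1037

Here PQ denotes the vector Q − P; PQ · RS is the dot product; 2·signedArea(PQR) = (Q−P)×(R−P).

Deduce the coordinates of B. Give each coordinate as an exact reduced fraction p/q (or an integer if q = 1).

1. B_x = 7  [2·signedArea(BEA) = 186 ∩ 2·signedArea(BAC) = 186]
2. B_y = 30  [2·signedArea(BEA) = 186 ∩ 2·signedArea(BAC) = 186]
   → B = (7, 30)

B = (7, 30)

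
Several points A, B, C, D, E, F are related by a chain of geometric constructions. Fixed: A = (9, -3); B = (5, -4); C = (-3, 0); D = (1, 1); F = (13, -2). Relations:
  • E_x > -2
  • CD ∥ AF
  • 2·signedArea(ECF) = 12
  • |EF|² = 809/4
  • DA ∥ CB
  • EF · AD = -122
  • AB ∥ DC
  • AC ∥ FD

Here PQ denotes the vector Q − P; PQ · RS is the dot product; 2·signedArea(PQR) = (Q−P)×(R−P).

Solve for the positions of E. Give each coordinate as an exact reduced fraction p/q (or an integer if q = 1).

1. E_x = -1  [2·signedArea(ECF) = 12 ∩ EF · AD = -122]
2. E_y = 1/2  [2·signedArea(ECF) = 12 ∩ EF · AD = -122]
   → E = (-1, 1/2)

E = (-1, 1/2)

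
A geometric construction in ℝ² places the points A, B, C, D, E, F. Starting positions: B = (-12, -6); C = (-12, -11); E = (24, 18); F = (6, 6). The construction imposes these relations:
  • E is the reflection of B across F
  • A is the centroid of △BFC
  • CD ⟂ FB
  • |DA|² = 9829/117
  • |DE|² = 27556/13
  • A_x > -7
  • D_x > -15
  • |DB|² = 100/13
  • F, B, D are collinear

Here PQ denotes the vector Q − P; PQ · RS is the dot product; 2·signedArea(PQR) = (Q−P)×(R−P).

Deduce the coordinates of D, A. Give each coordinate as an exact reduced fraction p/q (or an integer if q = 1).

1. D_x = -186/13  [F, B, D are collinear ∩ CD ⟂ FB]
2. D_y = -98/13  [F, B, D are collinear ∩ CD ⟂ FB]
   → D = (-186/13, -98/13)
3. A_x = -6  [A is the centroid of △BFC]
4. A_y = -11/3  [A is the centroid of △BFC]
   → A = (-6, -11/3)

A = (-6, -11/3)
D = (-186/13, -98/13)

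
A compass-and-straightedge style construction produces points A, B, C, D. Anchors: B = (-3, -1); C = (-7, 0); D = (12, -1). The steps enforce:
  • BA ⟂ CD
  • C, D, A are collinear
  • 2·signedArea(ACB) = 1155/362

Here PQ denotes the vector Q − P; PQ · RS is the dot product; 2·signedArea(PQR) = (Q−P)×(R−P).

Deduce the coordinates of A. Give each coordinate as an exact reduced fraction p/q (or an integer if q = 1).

1. A_x = -1071/362  [C, D, A are collinear ∩ BA ⟂ CD]
2. A_y = -77/362  [C, D, A are collinear ∩ BA ⟂ CD]
   → A = (-1071/362, -77/362)

A = (-1071/362, -77/362)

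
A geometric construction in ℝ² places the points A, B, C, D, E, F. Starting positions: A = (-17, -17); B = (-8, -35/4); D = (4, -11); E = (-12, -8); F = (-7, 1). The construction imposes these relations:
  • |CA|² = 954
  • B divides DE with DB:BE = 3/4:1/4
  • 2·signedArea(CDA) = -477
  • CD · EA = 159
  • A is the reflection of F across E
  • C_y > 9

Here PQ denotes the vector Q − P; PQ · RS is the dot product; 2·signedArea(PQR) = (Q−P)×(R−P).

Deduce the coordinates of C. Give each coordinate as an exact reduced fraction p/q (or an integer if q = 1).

1. C_x = -2  [2·signedArea(CDA) = -477 ∩ CD · EA = 159]
2. C_y = 10  [2·signedArea(CDA) = -477 ∩ CD · EA = 159]
   → C = (-2, 10)

C = (-2, 10)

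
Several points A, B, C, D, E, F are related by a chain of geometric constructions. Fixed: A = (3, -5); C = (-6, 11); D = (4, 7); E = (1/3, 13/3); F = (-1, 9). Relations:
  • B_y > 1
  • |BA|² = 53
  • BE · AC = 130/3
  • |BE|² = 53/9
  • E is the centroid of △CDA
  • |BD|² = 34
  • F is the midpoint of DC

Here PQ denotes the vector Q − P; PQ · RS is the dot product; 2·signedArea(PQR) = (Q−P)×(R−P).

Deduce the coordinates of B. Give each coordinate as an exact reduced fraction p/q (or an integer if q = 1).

1. B_x = 1  [line 9·x + -16·y + 23 = 0 ∩ |BA|² = 53]
2. B_y = 2  [line 9·x + -16·y + 23 = 0 ∩ |BA|² = 53]
   → B = (1, 2)

B = (1, 2)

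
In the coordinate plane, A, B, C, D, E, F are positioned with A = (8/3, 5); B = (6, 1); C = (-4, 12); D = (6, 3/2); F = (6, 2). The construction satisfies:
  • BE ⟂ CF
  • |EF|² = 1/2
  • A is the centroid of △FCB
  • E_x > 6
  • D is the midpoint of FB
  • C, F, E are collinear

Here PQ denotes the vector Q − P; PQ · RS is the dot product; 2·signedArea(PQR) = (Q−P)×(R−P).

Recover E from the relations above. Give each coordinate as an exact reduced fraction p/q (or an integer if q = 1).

E = (13/2, 3/2)

1. E_x = 13/2  [C, F, E are collinear ∩ BE ⟂ CF]
2. E_y = 3/2  [C, F, E are collinear ∩ BE ⟂ CF]
   → E = (13/2, 3/2)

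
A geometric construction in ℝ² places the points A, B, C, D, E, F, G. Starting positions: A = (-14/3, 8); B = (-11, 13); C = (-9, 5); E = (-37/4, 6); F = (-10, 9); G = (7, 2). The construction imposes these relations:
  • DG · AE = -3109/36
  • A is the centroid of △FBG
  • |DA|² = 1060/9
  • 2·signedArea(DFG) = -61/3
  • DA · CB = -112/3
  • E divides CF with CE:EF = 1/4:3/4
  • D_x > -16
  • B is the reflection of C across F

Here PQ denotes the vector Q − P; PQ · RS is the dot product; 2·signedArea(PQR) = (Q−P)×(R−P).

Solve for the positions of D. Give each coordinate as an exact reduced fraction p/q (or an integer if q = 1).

1. D_x = -46/3  [DG · AE = -3109/36 ∩ DA · CB = -112/3]
2. D_y = 10  [DG · AE = -3109/36 ∩ DA · CB = -112/3]
   → D = (-46/3, 10)

D = (-46/3, 10)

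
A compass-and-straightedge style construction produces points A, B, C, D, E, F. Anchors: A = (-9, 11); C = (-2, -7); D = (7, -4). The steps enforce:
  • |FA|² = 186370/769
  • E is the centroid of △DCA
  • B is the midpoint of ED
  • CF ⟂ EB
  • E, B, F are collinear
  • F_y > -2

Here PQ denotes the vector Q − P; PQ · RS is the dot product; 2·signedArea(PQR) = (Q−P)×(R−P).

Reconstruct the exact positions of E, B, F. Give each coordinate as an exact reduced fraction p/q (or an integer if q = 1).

1. E_x = -4/3  [E is the centroid of △DCA]
2. E_y = 0  [E is the centroid of △DCA]
   → E = (-4/3, 0)
3. B_x = 17/6  [B is the midpoint of ED]
4. B_y = -2  [B is the midpoint of ED]
   → B = (17/6, -2)
5. F_x = 658/769  [E, B, F are collinear ∩ CF ⟂ EB]
6. F_y = -808/769  [E, B, F are collinear ∩ CF ⟂ EB]
   → F = (658/769, -808/769)

B = (17/6, -2)
E = (-4/3, 0)
F = (658/769, -808/769)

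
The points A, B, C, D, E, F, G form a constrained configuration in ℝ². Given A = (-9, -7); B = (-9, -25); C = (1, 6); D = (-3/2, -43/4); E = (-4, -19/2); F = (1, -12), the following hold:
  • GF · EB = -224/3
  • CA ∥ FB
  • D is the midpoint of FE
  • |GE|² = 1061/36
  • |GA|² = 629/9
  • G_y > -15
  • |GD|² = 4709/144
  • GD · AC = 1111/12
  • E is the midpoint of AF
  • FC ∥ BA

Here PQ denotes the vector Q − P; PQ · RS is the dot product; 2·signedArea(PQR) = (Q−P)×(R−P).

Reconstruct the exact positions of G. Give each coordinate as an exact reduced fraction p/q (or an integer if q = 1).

1. G_x = -17/3  [GF · EB = -224/3 ∩ GD · AC = 1111/12]
2. G_y = -44/3  [GF · EB = -224/3 ∩ GD · AC = 1111/12]
   → G = (-17/3, -44/3)

G = (-17/3, -44/3)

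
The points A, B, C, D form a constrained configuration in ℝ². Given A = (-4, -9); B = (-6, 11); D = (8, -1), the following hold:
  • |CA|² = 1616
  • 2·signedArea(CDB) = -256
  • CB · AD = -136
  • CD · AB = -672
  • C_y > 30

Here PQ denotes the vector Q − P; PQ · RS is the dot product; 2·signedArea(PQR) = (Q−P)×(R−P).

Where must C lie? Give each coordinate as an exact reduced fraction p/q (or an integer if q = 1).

C = (-8, 31)

1. C_x = -8  [CB · AD = -136 ∩ 2·signedArea(CDB) = -256]
2. C_y = 31  [CB · AD = -136 ∩ 2·signedArea(CDB) = -256]
   → C = (-8, 31)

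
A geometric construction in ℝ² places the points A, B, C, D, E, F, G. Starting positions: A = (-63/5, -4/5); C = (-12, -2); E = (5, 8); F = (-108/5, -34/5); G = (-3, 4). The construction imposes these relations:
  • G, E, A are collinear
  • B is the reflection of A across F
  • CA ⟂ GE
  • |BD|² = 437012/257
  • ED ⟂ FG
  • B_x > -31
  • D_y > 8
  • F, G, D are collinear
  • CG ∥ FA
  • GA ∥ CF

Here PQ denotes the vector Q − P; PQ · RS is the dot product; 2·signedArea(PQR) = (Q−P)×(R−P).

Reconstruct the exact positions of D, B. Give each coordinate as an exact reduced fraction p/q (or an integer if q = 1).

B = (-153/5, -64/5)
D = (1213/257, 2180/257)

1. D_x = 1213/257  [F, G, D are collinear ∩ ED ⟂ FG]
2. D_y = 2180/257  [F, G, D are collinear ∩ ED ⟂ FG]
   → D = (1213/257, 2180/257)
3. B_x = -153/5  [B is the reflection of A across F]
4. B_y = -64/5  [B is the reflection of A across F]
   → B = (-153/5, -64/5)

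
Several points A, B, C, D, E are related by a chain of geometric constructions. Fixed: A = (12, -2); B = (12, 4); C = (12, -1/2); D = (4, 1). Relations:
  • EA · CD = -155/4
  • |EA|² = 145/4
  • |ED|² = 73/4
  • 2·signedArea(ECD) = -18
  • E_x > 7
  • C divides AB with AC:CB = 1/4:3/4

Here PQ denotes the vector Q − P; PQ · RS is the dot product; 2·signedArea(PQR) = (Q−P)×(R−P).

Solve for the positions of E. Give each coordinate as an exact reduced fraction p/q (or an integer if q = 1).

1. E_x = 8  [EA · CD = -155/4 ∩ 2·signedArea(ECD) = -18]
2. E_y = 5/2  [EA · CD = -155/4 ∩ 2·signedArea(ECD) = -18]
   → E = (8, 5/2)

E = (8, 5/2)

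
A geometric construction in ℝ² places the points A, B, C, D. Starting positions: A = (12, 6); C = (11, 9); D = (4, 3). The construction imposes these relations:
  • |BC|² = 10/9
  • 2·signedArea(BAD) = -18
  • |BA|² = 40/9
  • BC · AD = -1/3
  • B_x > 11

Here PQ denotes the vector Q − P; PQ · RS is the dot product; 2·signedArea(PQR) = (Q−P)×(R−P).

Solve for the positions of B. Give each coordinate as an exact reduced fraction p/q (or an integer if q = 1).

1. B_x = 34/3  [2·signedArea(BAD) = -18 ∩ BC · AD = -1/3]
2. B_y = 8  [2·signedArea(BAD) = -18 ∩ BC · AD = -1/3]
   → B = (34/3, 8)

B = (34/3, 8)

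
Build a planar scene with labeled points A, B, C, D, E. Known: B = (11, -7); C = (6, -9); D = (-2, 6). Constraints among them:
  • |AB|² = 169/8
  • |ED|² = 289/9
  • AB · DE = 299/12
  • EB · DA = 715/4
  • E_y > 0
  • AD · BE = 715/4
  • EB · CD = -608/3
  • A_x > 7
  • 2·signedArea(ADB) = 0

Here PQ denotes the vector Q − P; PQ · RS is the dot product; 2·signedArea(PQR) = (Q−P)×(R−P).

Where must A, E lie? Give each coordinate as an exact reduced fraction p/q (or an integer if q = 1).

1. E_x = 2/3  [line 8·x + -15·y + 29/3 = 0 ∩ |ED|² = 289/9]
2. E_y = 1  [line 8·x + -15·y + 29/3 = 0 ∩ |ED|² = 289/9]
   → E = (2/3, 1)
3. A_x = 31/4  [2·signedArea(ADB) = 0 ∩ EB · DA = 715/4]
4. A_y = -15/4  [2·signedArea(ADB) = 0 ∩ EB · DA = 715/4]
   → A = (31/4, -15/4)

A = (31/4, -15/4)
E = (2/3, 1)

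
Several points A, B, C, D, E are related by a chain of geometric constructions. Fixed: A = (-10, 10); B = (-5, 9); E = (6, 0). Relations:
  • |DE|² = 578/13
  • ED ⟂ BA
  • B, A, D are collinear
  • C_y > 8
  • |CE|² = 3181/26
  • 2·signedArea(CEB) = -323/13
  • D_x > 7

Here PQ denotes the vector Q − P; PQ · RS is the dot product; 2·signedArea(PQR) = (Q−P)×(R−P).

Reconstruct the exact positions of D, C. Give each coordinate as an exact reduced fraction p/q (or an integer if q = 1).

C = (-35/26, 215/26)
D = (95/13, 85/13)

1. D_x = 95/13  [B, A, D are collinear ∩ ED ⟂ BA]
2. D_y = 85/13  [B, A, D are collinear ∩ ED ⟂ BA]
   → D = (95/13, 85/13)
3. C_x = -35/26  [line -9·x + -11·y + 1025/13 = 0 ∩ |CE|² = 3181/26]
4. C_y = 215/26  [line -9·x + -11·y + 1025/13 = 0 ∩ |CE|² = 3181/26]
   → C = (-35/26, 215/26)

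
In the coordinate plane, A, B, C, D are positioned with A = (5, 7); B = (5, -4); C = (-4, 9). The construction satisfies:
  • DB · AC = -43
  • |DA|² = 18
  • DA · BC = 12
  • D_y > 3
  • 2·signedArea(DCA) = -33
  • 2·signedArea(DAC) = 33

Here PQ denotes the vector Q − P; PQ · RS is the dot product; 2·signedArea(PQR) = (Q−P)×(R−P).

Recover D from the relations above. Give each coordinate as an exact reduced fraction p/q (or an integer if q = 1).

D = (2, 4)

1. D_x = 2  [2·signedArea(DCA) = -33 ∩ DB · AC = -43]
2. D_y = 4  [2·signedArea(DCA) = -33 ∩ DB · AC = -43]
   → D = (2, 4)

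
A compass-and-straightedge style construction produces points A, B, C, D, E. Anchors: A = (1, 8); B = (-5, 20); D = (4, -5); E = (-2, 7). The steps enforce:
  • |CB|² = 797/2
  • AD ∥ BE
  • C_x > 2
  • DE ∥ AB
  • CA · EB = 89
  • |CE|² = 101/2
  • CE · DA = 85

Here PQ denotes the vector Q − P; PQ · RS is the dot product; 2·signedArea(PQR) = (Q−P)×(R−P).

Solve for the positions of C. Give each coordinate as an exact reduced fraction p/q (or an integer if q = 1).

1. C_x = 5/2  [line 3·x + -13·y + 12 = 0 ∩ |CB|² = 797/2]
2. C_y = 3/2  [line 3·x + -13·y + 12 = 0 ∩ |CB|² = 797/2]
   → C = (5/2, 3/2)

C = (5/2, 3/2)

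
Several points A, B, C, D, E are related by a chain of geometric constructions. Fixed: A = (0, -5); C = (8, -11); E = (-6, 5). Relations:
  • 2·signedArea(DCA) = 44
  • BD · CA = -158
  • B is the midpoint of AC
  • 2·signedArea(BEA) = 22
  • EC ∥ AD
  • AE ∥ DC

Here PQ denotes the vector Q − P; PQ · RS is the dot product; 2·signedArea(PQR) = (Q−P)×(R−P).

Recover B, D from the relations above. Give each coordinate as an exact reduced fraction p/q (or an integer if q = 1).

1. B_x = 4  [B is the midpoint of AC]
2. B_y = -8  [B is the midpoint of AC]
   → B = (4, -8)
3. D_x = 14  [AE ∥ DC ∩ EC ∥ AD]
4. D_y = -21  [AE ∥ DC ∩ EC ∥ AD]
   → D = (14, -21)

B = (4, -8)
D = (14, -21)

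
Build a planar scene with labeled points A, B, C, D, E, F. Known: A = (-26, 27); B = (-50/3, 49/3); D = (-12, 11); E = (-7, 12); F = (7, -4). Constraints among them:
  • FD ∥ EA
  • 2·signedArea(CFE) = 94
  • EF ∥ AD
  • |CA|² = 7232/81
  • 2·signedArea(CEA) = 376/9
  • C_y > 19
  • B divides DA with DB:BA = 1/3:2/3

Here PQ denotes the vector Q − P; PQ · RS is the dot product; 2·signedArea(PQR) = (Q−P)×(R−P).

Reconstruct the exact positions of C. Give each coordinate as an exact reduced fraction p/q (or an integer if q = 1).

C = (-178/9, 179/9)

1. C_x = -178/9  [2·signedArea(CFE) = 94 ∩ 2·signedArea(CEA) = 376/9]
2. C_y = 179/9  [2·signedArea(CFE) = 94 ∩ 2·signedArea(CEA) = 376/9]
   → C = (-178/9, 179/9)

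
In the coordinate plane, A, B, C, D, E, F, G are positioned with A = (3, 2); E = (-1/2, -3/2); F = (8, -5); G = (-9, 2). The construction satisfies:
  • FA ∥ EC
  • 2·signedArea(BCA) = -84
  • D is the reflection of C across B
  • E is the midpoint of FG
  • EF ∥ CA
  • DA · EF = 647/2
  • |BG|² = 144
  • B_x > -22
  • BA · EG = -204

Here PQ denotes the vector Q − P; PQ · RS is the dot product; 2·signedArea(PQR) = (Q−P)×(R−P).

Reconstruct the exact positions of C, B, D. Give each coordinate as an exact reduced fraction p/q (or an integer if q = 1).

1. C_x = -11/2  [EF ∥ CA ∩ FA ∥ EC]
2. C_y = 11/2  [EF ∥ CA ∩ FA ∥ EC]
   → C = (-11/2, 11/2)
3. B_x = -21  [2·signedArea(BCA) = -84 ∩ BA · EG = -204]
4. B_y = 2  [2·signedArea(BCA) = -84 ∩ BA · EG = -204]
   → B = (-21, 2)
5. D_x = -73/2  [D is the reflection of C across B]
6. D_y = -3/2  [D is the reflection of C across B]
   → D = (-73/2, -3/2)

B = (-21, 2)
C = (-11/2, 11/2)
D = (-73/2, -3/2)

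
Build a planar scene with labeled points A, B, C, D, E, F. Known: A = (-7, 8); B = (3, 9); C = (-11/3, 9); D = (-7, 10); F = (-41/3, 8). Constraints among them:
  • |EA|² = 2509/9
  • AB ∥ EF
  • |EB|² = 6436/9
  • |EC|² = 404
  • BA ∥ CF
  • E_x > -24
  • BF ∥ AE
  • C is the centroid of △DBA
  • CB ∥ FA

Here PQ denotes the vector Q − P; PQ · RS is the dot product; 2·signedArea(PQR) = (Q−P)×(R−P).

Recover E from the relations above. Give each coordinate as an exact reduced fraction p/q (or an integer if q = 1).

E = (-71/3, 7)

1. E_x = -71/3  [AB ∥ EF ∩ BF ∥ AE]
2. E_y = 7  [AB ∥ EF ∩ BF ∥ AE]
   → E = (-71/3, 7)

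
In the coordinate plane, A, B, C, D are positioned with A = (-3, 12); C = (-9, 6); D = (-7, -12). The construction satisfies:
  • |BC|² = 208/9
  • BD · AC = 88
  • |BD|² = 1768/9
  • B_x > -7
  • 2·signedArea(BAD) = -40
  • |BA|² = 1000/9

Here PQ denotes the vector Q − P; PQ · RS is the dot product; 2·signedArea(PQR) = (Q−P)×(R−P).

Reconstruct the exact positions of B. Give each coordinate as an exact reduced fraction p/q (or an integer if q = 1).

B = (-19/3, 2)

1. B_x = -19/3  [2·signedArea(BAD) = -40 ∩ BD · AC = 88]
2. B_y = 2  [2·signedArea(BAD) = -40 ∩ BD · AC = 88]
   → B = (-19/3, 2)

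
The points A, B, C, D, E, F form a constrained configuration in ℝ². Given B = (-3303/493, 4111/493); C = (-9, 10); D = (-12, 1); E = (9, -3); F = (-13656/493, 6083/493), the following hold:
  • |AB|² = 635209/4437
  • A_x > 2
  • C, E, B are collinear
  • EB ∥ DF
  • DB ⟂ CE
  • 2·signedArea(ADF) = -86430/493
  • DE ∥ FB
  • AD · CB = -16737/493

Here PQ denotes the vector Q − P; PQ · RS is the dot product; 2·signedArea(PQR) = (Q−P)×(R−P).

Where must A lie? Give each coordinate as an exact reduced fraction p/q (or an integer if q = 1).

A = (3, 4/3)

1. A_x = 3  [AD · CB = -16737/493 ∩ 2·signedArea(ADF) = -86430/493]
2. A_y = 4/3  [AD · CB = -16737/493 ∩ 2·signedArea(ADF) = -86430/493]
   → A = (3, 4/3)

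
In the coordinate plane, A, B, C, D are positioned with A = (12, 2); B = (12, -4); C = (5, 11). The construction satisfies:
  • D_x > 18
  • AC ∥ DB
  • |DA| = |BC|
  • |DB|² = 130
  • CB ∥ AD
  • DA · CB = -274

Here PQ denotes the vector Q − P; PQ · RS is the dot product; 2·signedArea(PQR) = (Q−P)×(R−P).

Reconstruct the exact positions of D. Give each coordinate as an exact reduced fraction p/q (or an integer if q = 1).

D = (19, -13)

1. D_x = 19  [AC ∥ DB ∩ CB ∥ AD]
2. D_y = -13  [AC ∥ DB ∩ CB ∥ AD]
   → D = (19, -13)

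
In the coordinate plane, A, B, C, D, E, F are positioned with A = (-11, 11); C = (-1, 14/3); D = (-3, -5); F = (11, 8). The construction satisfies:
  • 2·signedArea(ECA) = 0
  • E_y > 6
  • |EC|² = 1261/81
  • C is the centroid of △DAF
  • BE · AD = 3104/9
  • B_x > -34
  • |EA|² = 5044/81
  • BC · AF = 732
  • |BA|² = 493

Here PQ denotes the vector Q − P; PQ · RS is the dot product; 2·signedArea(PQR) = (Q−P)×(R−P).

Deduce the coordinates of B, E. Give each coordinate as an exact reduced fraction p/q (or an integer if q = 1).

B = (-33, 14)
E = (-13/3, 61/9)

1. B_x = -33  [line -22·x + 3·y + -768 = 0 ∩ |BA|² = 493]
2. B_y = 14  [line -22·x + 3·y + -768 = 0 ∩ |BA|² = 493]
   → B = (-33, 14)
3. E_x = -13/3  [BE · AD = 3104/9 ∩ 2·signedArea(ECA) = 0]
4. E_y = 61/9  [BE · AD = 3104/9 ∩ 2·signedArea(ECA) = 0]
   → E = (-13/3, 61/9)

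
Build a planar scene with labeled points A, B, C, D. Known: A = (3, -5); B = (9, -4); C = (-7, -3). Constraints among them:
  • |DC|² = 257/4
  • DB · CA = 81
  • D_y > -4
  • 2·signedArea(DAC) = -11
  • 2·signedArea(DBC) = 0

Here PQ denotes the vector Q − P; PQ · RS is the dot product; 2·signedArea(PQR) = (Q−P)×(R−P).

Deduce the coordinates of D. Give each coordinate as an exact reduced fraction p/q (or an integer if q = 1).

1. D_x = 1  [2·signedArea(DBC) = 0 ∩ 2·signedArea(DAC) = -11]
2. D_y = -7/2  [2·signedArea(DBC) = 0 ∩ 2·signedArea(DAC) = -11]
   → D = (1, -7/2)

D = (1, -7/2)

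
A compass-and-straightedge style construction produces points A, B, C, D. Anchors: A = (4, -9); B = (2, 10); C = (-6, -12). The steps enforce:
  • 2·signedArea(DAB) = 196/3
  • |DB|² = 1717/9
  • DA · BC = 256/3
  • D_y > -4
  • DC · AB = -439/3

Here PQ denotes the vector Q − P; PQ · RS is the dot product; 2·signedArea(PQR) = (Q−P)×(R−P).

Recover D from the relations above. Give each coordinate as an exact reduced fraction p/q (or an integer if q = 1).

1. D_x = 0  [2·signedArea(DAB) = 196/3 ∩ DC · AB = -439/3]
2. D_y = -11/3  [2·signedArea(DAB) = 196/3 ∩ DC · AB = -439/3]
   → D = (0, -11/3)

D = (0, -11/3)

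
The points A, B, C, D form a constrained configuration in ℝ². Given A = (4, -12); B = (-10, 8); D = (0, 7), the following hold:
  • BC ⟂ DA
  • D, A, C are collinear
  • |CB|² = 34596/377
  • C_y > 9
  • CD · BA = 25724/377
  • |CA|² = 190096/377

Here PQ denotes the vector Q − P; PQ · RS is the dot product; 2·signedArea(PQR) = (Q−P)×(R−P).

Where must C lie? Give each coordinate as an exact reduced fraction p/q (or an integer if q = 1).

1. C_x = -236/377  [D, A, C are collinear ∩ BC ⟂ DA]
2. C_y = 3760/377  [D, A, C are collinear ∩ BC ⟂ DA]
   → C = (-236/377, 3760/377)

C = (-236/377, 3760/377)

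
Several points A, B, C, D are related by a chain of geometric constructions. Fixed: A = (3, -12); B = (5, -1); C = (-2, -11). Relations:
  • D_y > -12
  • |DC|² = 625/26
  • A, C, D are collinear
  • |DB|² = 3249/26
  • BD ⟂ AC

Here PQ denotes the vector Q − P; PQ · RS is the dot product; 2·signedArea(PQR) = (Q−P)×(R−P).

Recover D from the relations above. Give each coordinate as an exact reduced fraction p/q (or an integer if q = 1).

1. D_x = 73/26  [A, C, D are collinear ∩ BD ⟂ AC]
2. D_y = -311/26  [A, C, D are collinear ∩ BD ⟂ AC]
   → D = (73/26, -311/26)

D = (73/26, -311/26)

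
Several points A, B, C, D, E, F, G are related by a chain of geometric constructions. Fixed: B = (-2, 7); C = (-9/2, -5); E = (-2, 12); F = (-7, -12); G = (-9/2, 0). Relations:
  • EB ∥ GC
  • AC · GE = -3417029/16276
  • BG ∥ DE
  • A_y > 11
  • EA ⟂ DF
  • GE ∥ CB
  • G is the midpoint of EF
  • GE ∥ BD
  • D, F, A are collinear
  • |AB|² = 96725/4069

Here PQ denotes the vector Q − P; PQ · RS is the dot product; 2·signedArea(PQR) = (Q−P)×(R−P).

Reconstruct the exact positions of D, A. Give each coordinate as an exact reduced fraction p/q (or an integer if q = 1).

1. D_x = 1/2  [BG ∥ DE ∩ GE ∥ BD]
2. D_y = 19  [BG ∥ DE ∩ GE ∥ BD]
   → D = (1/2, 19)
3. A_x = -5038/4069  [D, F, A are collinear ∩ EA ⟂ DF]
4. A_y = 48078/4069  [D, F, A are collinear ∩ EA ⟂ DF]
   → A = (-5038/4069, 48078/4069)

A = (-5038/4069, 48078/4069)
D = (1/2, 19)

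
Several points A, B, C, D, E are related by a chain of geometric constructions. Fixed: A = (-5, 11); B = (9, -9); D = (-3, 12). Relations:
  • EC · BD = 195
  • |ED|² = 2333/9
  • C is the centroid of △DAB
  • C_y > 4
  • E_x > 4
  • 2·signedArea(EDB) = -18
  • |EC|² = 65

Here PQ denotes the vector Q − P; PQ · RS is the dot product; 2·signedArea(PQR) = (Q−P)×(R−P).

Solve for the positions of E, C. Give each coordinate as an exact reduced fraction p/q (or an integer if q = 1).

C = (1/3, 14/3)
E = (13/3, -7/3)

1. E_x = 13/3  [line 21·x + 12·y + -63 = 0 ∩ |ED|² = 2333/9]
2. E_y = -7/3  [line 21·x + 12·y + -63 = 0 ∩ |ED|² = 2333/9]
   → E = (13/3, -7/3)
3. C_x = 1/3  [C is the centroid of △DAB]
4. C_y = 14/3  [C is the centroid of △DAB]
   → C = (1/3, 14/3)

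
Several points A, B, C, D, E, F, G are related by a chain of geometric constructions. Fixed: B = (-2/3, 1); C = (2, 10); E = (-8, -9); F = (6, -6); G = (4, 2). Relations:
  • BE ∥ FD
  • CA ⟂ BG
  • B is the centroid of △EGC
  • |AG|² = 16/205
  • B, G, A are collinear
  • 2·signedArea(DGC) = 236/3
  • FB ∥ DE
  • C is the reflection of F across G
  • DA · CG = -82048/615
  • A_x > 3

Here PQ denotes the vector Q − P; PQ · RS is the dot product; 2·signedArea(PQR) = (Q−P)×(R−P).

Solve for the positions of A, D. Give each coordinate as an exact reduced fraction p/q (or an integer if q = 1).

1. A_x = 764/205  [B, G, A are collinear ∩ CA ⟂ BG]
2. A_y = 398/205  [B, G, A are collinear ∩ CA ⟂ BG]
   → A = (764/205, 398/205)
3. D_x = -4/3  [FB ∥ DE ∩ BE ∥ FD]
4. D_y = -16  [FB ∥ DE ∩ BE ∥ FD]
   → D = (-4/3, -16)

A = (764/205, 398/205)
D = (-4/3, -16)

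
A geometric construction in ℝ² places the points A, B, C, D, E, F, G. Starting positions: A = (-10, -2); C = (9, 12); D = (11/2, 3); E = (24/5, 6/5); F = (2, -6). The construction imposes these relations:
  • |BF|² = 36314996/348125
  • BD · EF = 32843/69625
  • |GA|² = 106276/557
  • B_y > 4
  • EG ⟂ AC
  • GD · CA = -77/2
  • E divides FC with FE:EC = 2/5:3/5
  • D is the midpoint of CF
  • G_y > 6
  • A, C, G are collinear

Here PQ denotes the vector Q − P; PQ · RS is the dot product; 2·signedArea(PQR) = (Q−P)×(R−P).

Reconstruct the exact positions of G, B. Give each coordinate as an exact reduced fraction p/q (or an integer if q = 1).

B = (36096/13925, 58434/13925)
G = (624/557, 3450/557)

1. G_x = 624/557  [A, C, G are collinear ∩ EG ⟂ AC]
2. G_y = 3450/557  [A, C, G are collinear ∩ EG ⟂ AC]
   → G = (624/557, 3450/557)
3. B_x = 36096/13925  [line 14/5·x + 36/5·y + -2608968/69625 = 0 ∩ |BF|² = 36314996/348125]
4. B_y = 58434/13925  [line 14/5·x + 36/5·y + -2608968/69625 = 0 ∩ |BF|² = 36314996/348125]
   → B = (36096/13925, 58434/13925)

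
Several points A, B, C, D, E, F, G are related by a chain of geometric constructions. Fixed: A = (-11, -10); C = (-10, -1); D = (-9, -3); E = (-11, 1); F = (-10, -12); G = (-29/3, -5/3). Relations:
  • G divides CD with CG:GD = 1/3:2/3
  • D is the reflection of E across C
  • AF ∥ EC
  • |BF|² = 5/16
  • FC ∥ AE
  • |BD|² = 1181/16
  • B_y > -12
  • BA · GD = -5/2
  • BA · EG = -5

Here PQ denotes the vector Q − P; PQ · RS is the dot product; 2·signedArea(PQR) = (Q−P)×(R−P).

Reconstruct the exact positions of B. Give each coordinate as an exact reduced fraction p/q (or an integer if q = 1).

1. B_x = -41/4  [line -4/3·x + 8/3·y + 17 = 0 ∩ |BF|² = 5/16]
2. B_y = -23/2  [line -4/3·x + 8/3·y + 17 = 0 ∩ |BF|² = 5/16]
   → B = (-41/4, -23/2)

B = (-41/4, -23/2)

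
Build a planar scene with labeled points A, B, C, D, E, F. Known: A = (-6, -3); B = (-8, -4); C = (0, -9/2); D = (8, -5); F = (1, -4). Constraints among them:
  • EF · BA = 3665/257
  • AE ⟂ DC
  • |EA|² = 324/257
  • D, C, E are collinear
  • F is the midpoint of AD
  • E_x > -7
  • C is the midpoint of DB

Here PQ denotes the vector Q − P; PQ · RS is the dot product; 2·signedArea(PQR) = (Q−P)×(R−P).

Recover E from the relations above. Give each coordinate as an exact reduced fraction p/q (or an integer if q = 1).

1. E_x = -1560/257  [D, C, E are collinear ∩ AE ⟂ DC]
2. E_y = -1059/257  [D, C, E are collinear ∩ AE ⟂ DC]
   → E = (-1560/257, -1059/257)

E = (-1560/257, -1059/257)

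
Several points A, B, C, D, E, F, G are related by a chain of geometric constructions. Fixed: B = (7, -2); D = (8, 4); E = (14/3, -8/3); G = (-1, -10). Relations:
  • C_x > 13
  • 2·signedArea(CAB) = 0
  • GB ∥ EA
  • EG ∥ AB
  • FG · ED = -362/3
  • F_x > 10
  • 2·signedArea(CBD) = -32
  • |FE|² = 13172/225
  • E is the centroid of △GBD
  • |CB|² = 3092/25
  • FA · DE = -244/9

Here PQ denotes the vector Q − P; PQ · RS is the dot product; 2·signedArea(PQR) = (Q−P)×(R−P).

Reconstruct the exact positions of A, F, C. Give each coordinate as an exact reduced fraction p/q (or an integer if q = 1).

1. A_x = 38/3  [EG ∥ AB ∩ GB ∥ EA]
2. A_y = 16/3  [EG ∥ AB ∩ GB ∥ EA]
   → A = (38/3, 16/3)
3. F_x = 52/5  [line 10/3·x + 20/3·y + -152/3 = 0 ∩ |FE|² = 13172/225]
4. F_y = 12/5  [line 10/3·x + 20/3·y + -152/3 = 0 ∩ |FE|² = 13172/225]
   → F = (52/5, 12/5)
5. C_x = 69/5  [2·signedArea(CAB) = 0 ∩ 2·signedArea(CBD) = -32]
6. C_y = 34/5  [2·signedArea(CAB) = 0 ∩ 2·signedArea(CBD) = -32]
   → C = (69/5, 34/5)

A = (38/3, 16/3)
C = (69/5, 34/5)
F = (52/5, 12/5)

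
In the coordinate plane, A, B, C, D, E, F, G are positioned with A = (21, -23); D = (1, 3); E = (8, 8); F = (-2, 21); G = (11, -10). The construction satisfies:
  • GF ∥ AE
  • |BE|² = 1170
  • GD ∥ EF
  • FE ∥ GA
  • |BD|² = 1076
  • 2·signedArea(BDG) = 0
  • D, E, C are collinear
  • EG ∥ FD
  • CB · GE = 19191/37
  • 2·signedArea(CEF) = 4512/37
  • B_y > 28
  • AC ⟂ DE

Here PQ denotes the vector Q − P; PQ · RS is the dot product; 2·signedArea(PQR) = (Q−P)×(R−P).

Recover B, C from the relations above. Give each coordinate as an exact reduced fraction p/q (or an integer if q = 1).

B = (-19, 29)
C = (72/37, 136/37)

1. B_x = -19  [line 13·x + 10·y + -43 = 0 ∩ |BD|² = 1076]
2. B_y = 29  [line 13·x + 10·y + -43 = 0 ∩ |BD|² = 1076]
   → B = (-19, 29)
3. C_x = 72/37  [D, E, C are collinear ∩ AC ⟂ DE]
4. C_y = 136/37  [D, E, C are collinear ∩ AC ⟂ DE]
   → C = (72/37, 136/37)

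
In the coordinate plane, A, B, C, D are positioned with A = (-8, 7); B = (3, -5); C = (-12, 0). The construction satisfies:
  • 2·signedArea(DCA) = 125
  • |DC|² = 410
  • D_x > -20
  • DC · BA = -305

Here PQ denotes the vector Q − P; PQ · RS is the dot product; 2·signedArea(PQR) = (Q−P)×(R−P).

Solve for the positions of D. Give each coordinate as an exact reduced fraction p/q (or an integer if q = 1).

D = (-19, 19)

1. D_x = -19  [2·signedArea(DCA) = 125 ∩ DC · BA = -305]
2. D_y = 19  [2·signedArea(DCA) = 125 ∩ DC · BA = -305]
   → D = (-19, 19)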